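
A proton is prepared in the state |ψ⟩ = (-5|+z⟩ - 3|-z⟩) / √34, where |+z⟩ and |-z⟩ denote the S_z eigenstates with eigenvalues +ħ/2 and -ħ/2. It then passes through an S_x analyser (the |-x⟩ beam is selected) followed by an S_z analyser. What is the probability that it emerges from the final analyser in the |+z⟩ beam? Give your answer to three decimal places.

First analyser (S_x): P(|-x⟩) = |⟨-x|ψ⟩|² = 4/68.
After stage 1 the state is |-x⟩; P(|+z⟩) = |⟨+z|-x⟩|² = 1/2.
Joint probability = 4/68 × 1/2 = 0.029.

0.029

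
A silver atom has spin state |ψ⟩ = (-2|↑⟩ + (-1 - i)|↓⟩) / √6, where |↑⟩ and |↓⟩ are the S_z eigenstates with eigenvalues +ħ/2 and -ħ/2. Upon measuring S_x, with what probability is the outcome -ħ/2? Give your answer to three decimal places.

|-x⟩ = (|↑⟩ - |↓⟩)/√2, so ⟨-x|ψ⟩ = (-1 + i) / (√2·√6).
P = |-1 + i|² / 12 = 2/12.

0.167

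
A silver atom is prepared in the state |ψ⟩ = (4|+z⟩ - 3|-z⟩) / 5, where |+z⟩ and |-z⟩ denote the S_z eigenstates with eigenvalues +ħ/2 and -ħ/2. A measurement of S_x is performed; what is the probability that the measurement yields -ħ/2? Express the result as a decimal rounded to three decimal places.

|-x⟩ = (|+z⟩ - |-z⟩)/√2, so ⟨-x|ψ⟩ = (7) / (√2·5).
P = |7|² / 50 = 49/50.

0.980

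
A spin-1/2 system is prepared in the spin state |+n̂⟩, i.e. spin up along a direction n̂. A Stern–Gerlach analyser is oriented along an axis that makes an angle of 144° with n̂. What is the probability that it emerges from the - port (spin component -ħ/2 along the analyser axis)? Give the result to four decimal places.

For spin-½, the probability of finding spin-up along an axis at angle θ to the initial spin direction is cos²(θ/2); spin-down is sin²(θ/2).
θ = 144°, so P = sin²(72°) ≈ 0.9045.

0.9045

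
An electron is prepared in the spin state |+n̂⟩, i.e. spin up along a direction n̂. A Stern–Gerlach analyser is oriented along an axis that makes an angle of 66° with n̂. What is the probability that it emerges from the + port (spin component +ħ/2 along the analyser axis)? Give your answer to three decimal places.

For spin-½, the probability of finding spin-up along an axis at angle θ to the initial spin direction is cos²(θ/2); spin-down is sin²(θ/2).
θ = 66°, so P = cos²(33°) ≈ 0.703.

0.703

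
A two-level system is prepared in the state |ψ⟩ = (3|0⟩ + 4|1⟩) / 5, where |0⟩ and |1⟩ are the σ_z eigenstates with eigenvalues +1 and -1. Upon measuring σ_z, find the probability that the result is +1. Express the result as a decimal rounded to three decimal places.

0.360

The +1 outcome corresponds to |0⟩. Its amplitude in |ψ⟩ is 3/5.
P = |3|² / 25 = 9/25.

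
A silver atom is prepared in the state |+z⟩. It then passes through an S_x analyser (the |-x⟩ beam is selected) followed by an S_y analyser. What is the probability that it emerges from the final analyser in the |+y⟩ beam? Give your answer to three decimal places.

First analyser (S_x): from |+z⟩, P(|-x⟩) = 1/2.
After stage 1 the state is |-x⟩; P(|+y⟩) = |⟨+y|-x⟩|² = 1/2.
Joint probability = 1/2 × 1/2 = 0.250.

0.250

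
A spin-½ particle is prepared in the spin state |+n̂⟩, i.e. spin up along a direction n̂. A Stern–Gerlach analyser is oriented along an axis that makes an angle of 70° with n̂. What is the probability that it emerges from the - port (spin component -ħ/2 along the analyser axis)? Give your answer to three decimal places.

0.329

For spin-½, the probability of finding spin-up along an axis at angle θ to the initial spin direction is cos²(θ/2); spin-down is sin²(θ/2).
θ = 70°, so P = sin²(35°) ≈ 0.329.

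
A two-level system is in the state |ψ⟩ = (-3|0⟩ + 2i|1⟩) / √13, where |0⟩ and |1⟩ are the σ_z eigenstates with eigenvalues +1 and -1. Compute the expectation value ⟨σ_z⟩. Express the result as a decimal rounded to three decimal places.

0.385

⟨σ_z⟩ = |a|² - |b|² divided by |a|²+|b|², with a, b the |0⟩, |1⟩ amplitudes.
= (9 - 4)/13 = 5/13.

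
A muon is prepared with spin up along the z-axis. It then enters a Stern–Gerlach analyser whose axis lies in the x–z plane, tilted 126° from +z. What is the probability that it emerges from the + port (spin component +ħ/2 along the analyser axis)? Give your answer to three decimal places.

0.206

For spin-½, the probability of finding spin-up along an axis at angle θ to the initial spin direction is cos²(θ/2); spin-down is sin²(θ/2).
θ = 126°, so P = cos²(63°) ≈ 0.206.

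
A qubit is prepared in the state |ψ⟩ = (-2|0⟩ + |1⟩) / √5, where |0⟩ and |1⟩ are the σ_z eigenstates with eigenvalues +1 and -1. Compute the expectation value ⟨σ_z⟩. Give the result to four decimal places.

0.6000

⟨σ_z⟩ = |a|² - |b|² divided by |a|²+|b|², with a, b the |0⟩, |1⟩ amplitudes.
= (4 - 1)/5 = 3/5.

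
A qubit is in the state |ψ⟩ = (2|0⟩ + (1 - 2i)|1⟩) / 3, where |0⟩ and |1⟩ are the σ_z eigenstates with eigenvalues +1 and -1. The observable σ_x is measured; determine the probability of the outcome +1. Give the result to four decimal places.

0.7222

|+x⟩ = (|0⟩ + |1⟩)/√2, so ⟨+x|ψ⟩ = (3 - 2i) / (√2·3).
P = |3 - 2i|² / 18 = 13/18.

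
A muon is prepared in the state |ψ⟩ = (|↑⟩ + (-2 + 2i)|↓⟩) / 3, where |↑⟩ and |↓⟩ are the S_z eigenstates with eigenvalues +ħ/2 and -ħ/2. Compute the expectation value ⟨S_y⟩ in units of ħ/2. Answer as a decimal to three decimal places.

0.444

⟨σ_y⟩ = 2 Im(a* b)/(|a|²+|b|²) with a = 1, b = (-2 + 2i).
a* b = (-2 + 2i), so ⟨σ_y⟩ = 4/9.
⟨S_y⟩ = (ħ/2)·⟨σ_y⟩.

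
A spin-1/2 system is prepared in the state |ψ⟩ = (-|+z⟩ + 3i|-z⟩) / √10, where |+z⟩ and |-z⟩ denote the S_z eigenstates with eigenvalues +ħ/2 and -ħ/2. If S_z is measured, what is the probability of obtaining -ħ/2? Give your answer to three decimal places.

0.900

The -ħ/2 outcome corresponds to |-z⟩. Its amplitude in |ψ⟩ is 3i/√10.
P = |3i|² / 10 = 9/10.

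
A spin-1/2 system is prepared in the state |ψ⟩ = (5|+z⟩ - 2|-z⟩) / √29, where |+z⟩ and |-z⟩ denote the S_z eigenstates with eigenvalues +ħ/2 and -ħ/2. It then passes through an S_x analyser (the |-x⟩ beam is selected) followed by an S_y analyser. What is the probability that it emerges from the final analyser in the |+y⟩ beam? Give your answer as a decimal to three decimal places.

First analyser (S_x): P(|-x⟩) = |⟨-x|ψ⟩|² = 49/58.
After stage 1 the state is |-x⟩; P(|+y⟩) = |⟨+y|-x⟩|² = 1/2.
Joint probability = 49/58 × 1/2 = 0.422.

0.422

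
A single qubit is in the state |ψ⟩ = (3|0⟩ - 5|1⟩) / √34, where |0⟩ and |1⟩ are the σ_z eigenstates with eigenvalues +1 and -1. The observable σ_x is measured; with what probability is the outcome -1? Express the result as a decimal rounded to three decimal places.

|-x⟩ = (|0⟩ - |1⟩)/√2, so ⟨-x|ψ⟩ = (8) / (√2·√34).
P = |8|² / 68 = 64/68.

0.941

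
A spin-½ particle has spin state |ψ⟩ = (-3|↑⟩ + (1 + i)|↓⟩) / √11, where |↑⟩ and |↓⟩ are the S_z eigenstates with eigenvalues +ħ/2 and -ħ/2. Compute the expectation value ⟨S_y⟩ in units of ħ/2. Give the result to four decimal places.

⟨σ_y⟩ = 2 Im(a* b)/(|a|²+|b|²) with a = -3, b = (1 + i).
a* b = (-3 - 3i), so ⟨σ_y⟩ = -6/11.
⟨S_y⟩ = (ħ/2)·⟨σ_y⟩.

-0.5455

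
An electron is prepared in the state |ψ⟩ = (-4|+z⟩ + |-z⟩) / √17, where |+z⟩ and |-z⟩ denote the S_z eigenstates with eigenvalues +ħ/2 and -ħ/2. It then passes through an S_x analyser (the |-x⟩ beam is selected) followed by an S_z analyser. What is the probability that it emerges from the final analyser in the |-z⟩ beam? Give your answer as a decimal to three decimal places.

0.368

First analyser (S_x): P(|-x⟩) = |⟨-x|ψ⟩|² = 25/34.
After stage 1 the state is |-x⟩; P(|-z⟩) = |⟨-z|-x⟩|² = 1/2.
Joint probability = 25/34 × 1/2 = 0.368.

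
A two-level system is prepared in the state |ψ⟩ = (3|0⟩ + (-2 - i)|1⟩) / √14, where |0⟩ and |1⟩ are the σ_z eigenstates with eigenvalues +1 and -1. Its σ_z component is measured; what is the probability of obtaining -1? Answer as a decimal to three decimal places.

The -1 outcome corresponds to |1⟩. Its amplitude in |ψ⟩ is (-2 - i)/√14.
P = |-2 - i|² / 14 = 5/14.

0.357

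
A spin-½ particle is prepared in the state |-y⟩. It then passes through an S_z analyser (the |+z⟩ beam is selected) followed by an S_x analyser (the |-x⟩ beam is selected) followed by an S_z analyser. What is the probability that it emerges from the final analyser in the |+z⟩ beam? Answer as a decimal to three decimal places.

First analyser (S_z): from |-y⟩, P(|+z⟩) = 1/2.
After stage 1 the state is |+z⟩; P(|-x⟩) = |⟨-x|+z⟩|² = 1/2.
After stage 2 the state is |-x⟩; P(|+z⟩) = |⟨+z|-x⟩|² = 1/2.
Joint probability = 1/2 × 1/2 × 1/2 = 0.125.

0.125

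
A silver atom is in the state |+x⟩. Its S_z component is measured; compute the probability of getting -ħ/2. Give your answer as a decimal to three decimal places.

0.500

In the S_z basis, |+x⟩ = (|↑⟩ + |↓⟩)/√2 and |-z⟩ = |↓⟩.
|⟨-z|+x⟩|² = 1/2.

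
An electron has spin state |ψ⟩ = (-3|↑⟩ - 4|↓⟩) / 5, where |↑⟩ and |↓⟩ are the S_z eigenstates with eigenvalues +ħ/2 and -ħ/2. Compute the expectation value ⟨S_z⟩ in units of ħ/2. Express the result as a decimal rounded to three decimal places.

-0.280

⟨σ_z⟩ = |a|² - |b|² divided by |a|²+|b|², with a, b the |↑⟩, |↓⟩ amplitudes.
= (9 - 16)/25 = -7/25.
⟨S_z⟩ = (ħ/2)·⟨σ_z⟩.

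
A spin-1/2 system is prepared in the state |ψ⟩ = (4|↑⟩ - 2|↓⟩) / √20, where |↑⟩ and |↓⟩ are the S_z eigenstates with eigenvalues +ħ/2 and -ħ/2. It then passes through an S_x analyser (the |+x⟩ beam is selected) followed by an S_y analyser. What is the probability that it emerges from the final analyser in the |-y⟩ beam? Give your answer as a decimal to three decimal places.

0.050

First analyser (S_x): P(|+x⟩) = |⟨+x|ψ⟩|² = 4/40.
After stage 1 the state is |+x⟩; P(|-y⟩) = |⟨-y|+x⟩|² = 1/2.
Joint probability = 4/40 × 1/2 = 0.050.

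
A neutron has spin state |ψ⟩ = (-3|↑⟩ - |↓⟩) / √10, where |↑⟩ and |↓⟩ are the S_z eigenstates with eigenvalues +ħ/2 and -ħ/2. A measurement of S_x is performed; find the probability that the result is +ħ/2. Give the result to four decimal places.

0.8000

|+x⟩ = (|↑⟩ + |↓⟩)/√2, so ⟨+x|ψ⟩ = (-4) / (√2·√10).
P = |-4|² / 20 = 16/20.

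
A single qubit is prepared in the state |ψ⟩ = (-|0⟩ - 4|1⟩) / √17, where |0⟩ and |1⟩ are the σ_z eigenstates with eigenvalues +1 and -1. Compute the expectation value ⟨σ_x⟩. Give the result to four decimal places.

⟨σ_x⟩ = 2 Re(a* b)/(|a|²+|b|²) with a = -1, b = -4.
a* b = 4, so ⟨σ_x⟩ = 8/17.

0.4706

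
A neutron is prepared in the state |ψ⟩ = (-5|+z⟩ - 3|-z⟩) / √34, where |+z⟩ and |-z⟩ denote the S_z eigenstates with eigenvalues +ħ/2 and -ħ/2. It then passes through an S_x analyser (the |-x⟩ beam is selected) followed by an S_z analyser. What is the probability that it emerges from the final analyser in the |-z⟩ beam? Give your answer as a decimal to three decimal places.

0.029

First analyser (S_x): P(|-x⟩) = |⟨-x|ψ⟩|² = 4/68.
After stage 1 the state is |-x⟩; P(|-z⟩) = |⟨-z|-x⟩|² = 1/2.
Joint probability = 4/68 × 1/2 = 0.029.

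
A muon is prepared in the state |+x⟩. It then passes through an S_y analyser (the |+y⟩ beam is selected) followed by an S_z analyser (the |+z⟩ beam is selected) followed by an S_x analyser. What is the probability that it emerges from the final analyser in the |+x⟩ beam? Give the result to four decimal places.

First analyser (S_y): from |+x⟩, P(|+y⟩) = 1/2.
After stage 1 the state is |+y⟩; P(|+z⟩) = |⟨+z|+y⟩|² = 1/2.
After stage 2 the state is |+z⟩; P(|+x⟩) = |⟨+x|+z⟩|² = 1/2.
Joint probability = 1/2 × 1/2 × 1/2 = 0.1250.

0.1250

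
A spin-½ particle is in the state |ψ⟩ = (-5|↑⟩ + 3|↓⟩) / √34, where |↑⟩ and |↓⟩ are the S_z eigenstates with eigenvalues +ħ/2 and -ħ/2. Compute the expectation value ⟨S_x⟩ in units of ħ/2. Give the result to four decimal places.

⟨σ_x⟩ = 2 Re(a* b)/(|a|²+|b|²) with a = -5, b = 3.
a* b = -15, so ⟨σ_x⟩ = -30/34.
⟨S_x⟩ = (ħ/2)·⟨σ_x⟩.

-0.8824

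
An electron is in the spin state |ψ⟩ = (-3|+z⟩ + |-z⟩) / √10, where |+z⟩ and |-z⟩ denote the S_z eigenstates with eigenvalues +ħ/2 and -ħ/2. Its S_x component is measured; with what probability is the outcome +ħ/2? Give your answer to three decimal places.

|+x⟩ = (|+z⟩ + |-z⟩)/√2, so ⟨+x|ψ⟩ = (-2) / (√2·√10).
P = |-2|² / 20 = 4/20.

0.200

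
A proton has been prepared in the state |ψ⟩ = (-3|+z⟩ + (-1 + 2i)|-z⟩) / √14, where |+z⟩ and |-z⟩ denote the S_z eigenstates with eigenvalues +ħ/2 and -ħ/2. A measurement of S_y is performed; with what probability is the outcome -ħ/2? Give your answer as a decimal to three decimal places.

0.929

|-y⟩ = (|+z⟩ - i|-z⟩)/√2, so ⟨-y|ψ⟩ = (-5 - i) / (√2·√14).
P = |-5 - i|² / 28 = 26/28.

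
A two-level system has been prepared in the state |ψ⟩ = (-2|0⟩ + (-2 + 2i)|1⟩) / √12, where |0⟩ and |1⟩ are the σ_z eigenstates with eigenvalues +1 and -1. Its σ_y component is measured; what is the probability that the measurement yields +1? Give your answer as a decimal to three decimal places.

|+y⟩ = (|0⟩ + i|1⟩)/√2, so ⟨+y|ψ⟩ = (2i) / (√2·√12).
P = |2i|² / 24 = 4/24.

0.167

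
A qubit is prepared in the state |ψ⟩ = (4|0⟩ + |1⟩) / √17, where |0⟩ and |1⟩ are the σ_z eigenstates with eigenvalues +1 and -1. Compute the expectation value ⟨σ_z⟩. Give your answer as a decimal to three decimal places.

0.882

⟨σ_z⟩ = |a|² - |b|² divided by |a|²+|b|², with a, b the |0⟩, |1⟩ amplitudes.
= (16 - 1)/17 = 15/17.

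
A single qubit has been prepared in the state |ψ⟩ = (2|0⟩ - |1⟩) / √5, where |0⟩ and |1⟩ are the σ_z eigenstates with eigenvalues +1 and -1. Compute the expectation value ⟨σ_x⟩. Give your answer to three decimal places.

-0.800

⟨σ_x⟩ = 2 Re(a* b)/(|a|²+|b|²) with a = 2, b = -1.
a* b = -2, so ⟨σ_x⟩ = -4/5.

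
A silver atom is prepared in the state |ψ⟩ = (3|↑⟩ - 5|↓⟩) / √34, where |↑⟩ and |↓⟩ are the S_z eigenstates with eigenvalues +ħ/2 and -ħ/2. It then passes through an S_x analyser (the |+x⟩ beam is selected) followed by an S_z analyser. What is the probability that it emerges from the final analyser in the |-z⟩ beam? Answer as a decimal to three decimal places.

First analyser (S_x): P(|+x⟩) = |⟨+x|ψ⟩|² = 4/68.
After stage 1 the state is |+x⟩; P(|-z⟩) = |⟨-z|+x⟩|² = 1/2.
Joint probability = 4/68 × 1/2 = 0.029.

0.029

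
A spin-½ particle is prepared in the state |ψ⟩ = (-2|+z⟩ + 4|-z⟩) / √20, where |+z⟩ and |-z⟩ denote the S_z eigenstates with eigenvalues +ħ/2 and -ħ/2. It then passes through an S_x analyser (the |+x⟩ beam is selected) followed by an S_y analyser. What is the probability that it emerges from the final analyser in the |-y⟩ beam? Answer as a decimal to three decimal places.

0.050

First analyser (S_x): P(|+x⟩) = |⟨+x|ψ⟩|² = 4/40.
After stage 1 the state is |+x⟩; P(|-y⟩) = |⟨-y|+x⟩|² = 1/2.
Joint probability = 4/40 × 1/2 = 0.050.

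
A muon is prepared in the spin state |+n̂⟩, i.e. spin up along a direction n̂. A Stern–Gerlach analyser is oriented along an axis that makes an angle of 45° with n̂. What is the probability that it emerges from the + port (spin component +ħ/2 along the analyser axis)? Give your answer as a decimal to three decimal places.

For spin-½, the probability of finding spin-up along an axis at angle θ to the initial spin direction is cos²(θ/2); spin-down is sin²(θ/2).
θ = 45°, so P = cos²(22.5°) ≈ 0.854.

0.854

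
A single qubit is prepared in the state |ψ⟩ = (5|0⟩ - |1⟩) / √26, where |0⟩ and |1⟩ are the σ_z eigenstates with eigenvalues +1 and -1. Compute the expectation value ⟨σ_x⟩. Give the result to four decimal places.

⟨σ_x⟩ = 2 Re(a* b)/(|a|²+|b|²) with a = 5, b = -1.
a* b = -5, so ⟨σ_x⟩ = -10/26.

-0.3846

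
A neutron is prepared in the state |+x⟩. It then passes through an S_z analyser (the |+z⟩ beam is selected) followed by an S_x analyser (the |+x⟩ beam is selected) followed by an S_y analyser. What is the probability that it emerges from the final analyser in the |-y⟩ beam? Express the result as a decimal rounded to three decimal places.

First analyser (S_z): from |+x⟩, P(|+z⟩) = 1/2.
After stage 1 the state is |+z⟩; P(|+x⟩) = |⟨+x|+z⟩|² = 1/2.
After stage 2 the state is |+x⟩; P(|-y⟩) = |⟨-y|+x⟩|² = 1/2.
Joint probability = 1/2 × 1/2 × 1/2 = 0.125.

0.125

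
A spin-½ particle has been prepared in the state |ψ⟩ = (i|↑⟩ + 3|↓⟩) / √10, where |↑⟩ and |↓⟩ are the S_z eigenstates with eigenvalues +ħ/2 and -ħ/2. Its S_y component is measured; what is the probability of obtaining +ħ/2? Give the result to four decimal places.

0.2000

|+y⟩ = (|↑⟩ + i|↓⟩)/√2, so ⟨+y|ψ⟩ = (-2i) / (√2·√10).
P = |-2i|² / 20 = 4/20.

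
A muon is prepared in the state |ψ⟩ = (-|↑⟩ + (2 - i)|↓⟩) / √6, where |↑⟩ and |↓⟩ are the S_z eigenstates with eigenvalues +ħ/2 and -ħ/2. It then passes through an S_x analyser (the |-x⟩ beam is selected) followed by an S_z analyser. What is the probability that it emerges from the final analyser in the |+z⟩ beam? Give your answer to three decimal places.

First analyser (S_x): P(|-x⟩) = |⟨-x|ψ⟩|² = 10/12.
After stage 1 the state is |-x⟩; P(|+z⟩) = |⟨+z|-x⟩|² = 1/2.
Joint probability = 10/12 × 1/2 = 0.417.

0.417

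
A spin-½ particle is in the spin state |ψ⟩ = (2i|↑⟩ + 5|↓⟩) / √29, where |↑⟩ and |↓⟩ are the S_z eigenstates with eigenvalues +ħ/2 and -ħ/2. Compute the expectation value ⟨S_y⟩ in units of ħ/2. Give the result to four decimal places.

-0.6897

⟨σ_y⟩ = 2 Im(a* b)/(|a|²+|b|²) with a = 2i, b = 5.
a* b = -10i, so ⟨σ_y⟩ = -20/29.
⟨S_y⟩ = (ħ/2)·⟨σ_y⟩.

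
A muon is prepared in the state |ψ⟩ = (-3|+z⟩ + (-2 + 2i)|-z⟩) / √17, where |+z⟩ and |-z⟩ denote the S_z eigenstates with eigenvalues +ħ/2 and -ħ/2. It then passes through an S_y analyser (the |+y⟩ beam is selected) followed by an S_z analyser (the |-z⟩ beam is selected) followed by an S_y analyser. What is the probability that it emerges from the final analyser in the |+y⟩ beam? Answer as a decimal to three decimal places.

First analyser (S_y): P(|+y⟩) = |⟨+y|ψ⟩|² = 5/34.
After stage 1 the state is |+y⟩; P(|-z⟩) = |⟨-z|+y⟩|² = 1/2.
After stage 2 the state is |-z⟩; P(|+y⟩) = |⟨+y|-z⟩|² = 1/2.
Joint probability = 5/34 × 1/2 × 1/2 = 0.037.

0.037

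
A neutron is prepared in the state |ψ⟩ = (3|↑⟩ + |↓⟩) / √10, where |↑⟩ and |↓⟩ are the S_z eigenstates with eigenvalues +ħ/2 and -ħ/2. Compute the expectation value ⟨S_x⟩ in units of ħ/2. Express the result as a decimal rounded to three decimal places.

0.600

⟨σ_x⟩ = 2 Re(a* b)/(|a|²+|b|²) with a = 3, b = 1.
a* b = 3, so ⟨σ_x⟩ = 6/10.
⟨S_x⟩ = (ħ/2)·⟨σ_x⟩.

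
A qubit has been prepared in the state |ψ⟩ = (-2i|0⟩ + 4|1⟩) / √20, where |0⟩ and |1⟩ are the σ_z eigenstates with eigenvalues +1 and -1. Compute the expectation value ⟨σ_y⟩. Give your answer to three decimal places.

0.800

⟨σ_y⟩ = 2 Im(a* b)/(|a|²+|b|²) with a = -2i, b = 4.
a* b = 8i, so ⟨σ_y⟩ = 16/20.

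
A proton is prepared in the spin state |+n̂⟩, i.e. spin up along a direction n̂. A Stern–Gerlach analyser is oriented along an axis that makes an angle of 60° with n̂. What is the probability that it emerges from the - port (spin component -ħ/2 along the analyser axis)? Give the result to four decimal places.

For spin-½, the probability of finding spin-up along an axis at angle θ to the initial spin direction is cos²(θ/2); spin-down is sin²(θ/2).
θ = 60°, so P = sin²(30°) ≈ 0.2500.

0.2500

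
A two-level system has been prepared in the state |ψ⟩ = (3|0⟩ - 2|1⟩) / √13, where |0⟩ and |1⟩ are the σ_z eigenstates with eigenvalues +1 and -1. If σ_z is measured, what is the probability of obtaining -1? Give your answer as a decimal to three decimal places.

0.308

The -1 outcome corresponds to |1⟩. Its amplitude in |ψ⟩ is -2/√13.
P = |-2|² / 13 = 4/13.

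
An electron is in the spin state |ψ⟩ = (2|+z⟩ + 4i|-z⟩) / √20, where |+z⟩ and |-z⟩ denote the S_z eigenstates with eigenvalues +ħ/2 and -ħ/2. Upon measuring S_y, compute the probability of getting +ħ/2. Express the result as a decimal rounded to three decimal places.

0.900

|+y⟩ = (|+z⟩ + i|-z⟩)/√2, so ⟨+y|ψ⟩ = (6) / (√2·√20).
P = |6|² / 40 = 36/40.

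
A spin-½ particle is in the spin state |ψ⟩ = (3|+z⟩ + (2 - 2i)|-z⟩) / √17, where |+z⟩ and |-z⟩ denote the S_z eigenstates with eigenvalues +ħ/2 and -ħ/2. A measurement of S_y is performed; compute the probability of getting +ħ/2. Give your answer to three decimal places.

|+y⟩ = (|+z⟩ + i|-z⟩)/√2, so ⟨+y|ψ⟩ = (1 - 2i) / (√2·√17).
P = |1 - 2i|² / 34 = 5/34.

0.147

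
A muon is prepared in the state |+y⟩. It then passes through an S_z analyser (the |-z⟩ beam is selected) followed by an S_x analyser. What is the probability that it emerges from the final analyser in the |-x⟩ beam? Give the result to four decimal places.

First analyser (S_z): from |+y⟩, P(|-z⟩) = 1/2.
After stage 1 the state is |-z⟩; P(|-x⟩) = |⟨-x|-z⟩|² = 1/2.
Joint probability = 1/2 × 1/2 = 0.2500.

0.2500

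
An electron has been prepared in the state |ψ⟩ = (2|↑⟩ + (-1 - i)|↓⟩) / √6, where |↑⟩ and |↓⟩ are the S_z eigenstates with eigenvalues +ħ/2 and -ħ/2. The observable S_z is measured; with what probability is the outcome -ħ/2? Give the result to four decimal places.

0.3333

The -ħ/2 outcome corresponds to |↓⟩. Its amplitude in |ψ⟩ is (-1 - i)/√6.
P = |-1 - i|² / 6 = 2/6.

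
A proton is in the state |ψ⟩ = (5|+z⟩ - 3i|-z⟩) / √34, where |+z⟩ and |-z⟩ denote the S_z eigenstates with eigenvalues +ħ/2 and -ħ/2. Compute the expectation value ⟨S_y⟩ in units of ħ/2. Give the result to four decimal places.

-0.8824

⟨σ_y⟩ = 2 Im(a* b)/(|a|²+|b|²) with a = 5, b = -3i.
a* b = -15i, so ⟨σ_y⟩ = -30/34.
⟨S_y⟩ = (ħ/2)·⟨σ_y⟩.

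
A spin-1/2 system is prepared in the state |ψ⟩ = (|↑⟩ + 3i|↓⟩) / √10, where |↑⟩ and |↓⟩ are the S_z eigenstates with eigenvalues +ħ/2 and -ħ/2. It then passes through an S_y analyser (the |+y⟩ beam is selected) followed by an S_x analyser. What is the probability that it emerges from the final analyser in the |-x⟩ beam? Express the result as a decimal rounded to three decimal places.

First analyser (S_y): P(|+y⟩) = |⟨+y|ψ⟩|² = 16/20.
After stage 1 the state is |+y⟩; P(|-x⟩) = |⟨-x|+y⟩|² = 1/2.
Joint probability = 16/20 × 1/2 = 0.400.

0.400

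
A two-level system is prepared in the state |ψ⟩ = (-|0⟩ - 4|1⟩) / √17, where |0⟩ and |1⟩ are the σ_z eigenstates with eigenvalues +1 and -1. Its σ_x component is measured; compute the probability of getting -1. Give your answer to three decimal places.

0.265

|-x⟩ = (|0⟩ - |1⟩)/√2, so ⟨-x|ψ⟩ = (3) / (√2·√17).
P = |3|² / 34 = 9/34.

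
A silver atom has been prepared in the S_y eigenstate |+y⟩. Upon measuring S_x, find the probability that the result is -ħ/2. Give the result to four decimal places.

0.5000

In the S_z basis, |+y⟩ = (|+z⟩ + i|-z⟩)/√2 and |-x⟩ = (|+z⟩ - |-z⟩)/√2.
|⟨-x|+y⟩|² = 1/2.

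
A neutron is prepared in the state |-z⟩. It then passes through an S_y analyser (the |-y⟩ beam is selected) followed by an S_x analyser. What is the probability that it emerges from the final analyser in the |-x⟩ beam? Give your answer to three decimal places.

First analyser (S_y): from |-z⟩, P(|-y⟩) = 1/2.
After stage 1 the state is |-y⟩; P(|-x⟩) = |⟨-x|-y⟩|² = 1/2.
Joint probability = 1/2 × 1/2 = 0.250.

0.250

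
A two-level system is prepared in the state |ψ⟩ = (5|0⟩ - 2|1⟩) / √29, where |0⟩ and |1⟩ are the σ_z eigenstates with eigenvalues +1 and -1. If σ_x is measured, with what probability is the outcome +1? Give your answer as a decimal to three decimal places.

|+x⟩ = (|0⟩ + |1⟩)/√2, so ⟨+x|ψ⟩ = (3) / (√2·√29).
P = |3|² / 58 = 9/58.

0.155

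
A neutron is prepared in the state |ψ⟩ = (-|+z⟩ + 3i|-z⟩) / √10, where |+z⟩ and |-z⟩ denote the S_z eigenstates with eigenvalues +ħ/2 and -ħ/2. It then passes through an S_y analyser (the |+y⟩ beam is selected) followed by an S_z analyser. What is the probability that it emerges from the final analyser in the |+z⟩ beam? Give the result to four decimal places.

0.1000

First analyser (S_y): P(|+y⟩) = |⟨+y|ψ⟩|² = 4/20.
After stage 1 the state is |+y⟩; P(|+z⟩) = |⟨+z|+y⟩|² = 1/2.
Joint probability = 4/20 × 1/2 = 0.1000.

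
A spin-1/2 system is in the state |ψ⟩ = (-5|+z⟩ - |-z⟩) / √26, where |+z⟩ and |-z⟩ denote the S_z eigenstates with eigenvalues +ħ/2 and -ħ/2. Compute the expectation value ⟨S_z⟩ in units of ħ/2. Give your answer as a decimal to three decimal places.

⟨σ_z⟩ = |a|² - |b|² divided by |a|²+|b|², with a, b the |+z⟩, |-z⟩ amplitudes.
= (25 - 1)/26 = 24/26.
⟨S_z⟩ = (ħ/2)·⟨σ_z⟩.

0.923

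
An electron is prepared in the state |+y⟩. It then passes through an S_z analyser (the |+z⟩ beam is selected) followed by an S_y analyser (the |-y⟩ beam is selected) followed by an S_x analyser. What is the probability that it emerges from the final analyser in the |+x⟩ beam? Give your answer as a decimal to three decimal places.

0.125

First analyser (S_z): from |+y⟩, P(|+z⟩) = 1/2.
After stage 1 the state is |+z⟩; P(|-y⟩) = |⟨-y|+z⟩|² = 1/2.
After stage 2 the state is |-y⟩; P(|+x⟩) = |⟨+x|-y⟩|² = 1/2.
Joint probability = 1/2 × 1/2 × 1/2 = 0.125.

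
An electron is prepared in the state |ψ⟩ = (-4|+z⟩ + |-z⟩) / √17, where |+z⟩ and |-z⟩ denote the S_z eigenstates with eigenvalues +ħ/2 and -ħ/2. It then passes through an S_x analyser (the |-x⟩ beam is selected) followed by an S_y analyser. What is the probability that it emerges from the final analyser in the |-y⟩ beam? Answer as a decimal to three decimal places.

0.368

First analyser (S_x): P(|-x⟩) = |⟨-x|ψ⟩|² = 25/34.
After stage 1 the state is |-x⟩; P(|-y⟩) = |⟨-y|-x⟩|² = 1/2.
Joint probability = 25/34 × 1/2 = 0.368.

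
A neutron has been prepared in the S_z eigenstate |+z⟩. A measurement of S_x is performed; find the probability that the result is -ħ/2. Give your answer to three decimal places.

In the S_z basis, |+z⟩ = |↑⟩ and |-x⟩ = (|↑⟩ - |↓⟩)/√2.
|⟨-x|+z⟩|² = 1/2.

0.500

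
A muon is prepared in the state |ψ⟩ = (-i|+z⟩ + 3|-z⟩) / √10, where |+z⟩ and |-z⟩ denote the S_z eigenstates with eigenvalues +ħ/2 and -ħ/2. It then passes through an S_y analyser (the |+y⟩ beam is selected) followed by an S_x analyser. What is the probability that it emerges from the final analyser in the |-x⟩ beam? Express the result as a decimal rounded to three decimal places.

First analyser (S_y): P(|+y⟩) = |⟨+y|ψ⟩|² = 16/20.
After stage 1 the state is |+y⟩; P(|-x⟩) = |⟨-x|+y⟩|² = 1/2.
Joint probability = 16/20 × 1/2 = 0.400.

0.400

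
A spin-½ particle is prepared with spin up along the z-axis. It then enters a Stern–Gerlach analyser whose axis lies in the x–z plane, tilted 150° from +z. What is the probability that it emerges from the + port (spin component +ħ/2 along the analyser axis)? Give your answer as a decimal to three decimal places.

For spin-½, the probability of finding spin-up along an axis at angle θ to the initial spin direction is cos²(θ/2); spin-down is sin²(θ/2).
θ = 150°, so P = cos²(75°) ≈ 0.067.

0.067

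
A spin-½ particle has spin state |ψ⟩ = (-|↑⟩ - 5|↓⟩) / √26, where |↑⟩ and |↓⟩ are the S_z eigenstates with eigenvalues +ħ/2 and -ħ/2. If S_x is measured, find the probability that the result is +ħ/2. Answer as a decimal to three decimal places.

|+x⟩ = (|↑⟩ + |↓⟩)/√2, so ⟨+x|ψ⟩ = (-6) / (√2·√26).
P = |-6|² / 52 = 36/52.

0.692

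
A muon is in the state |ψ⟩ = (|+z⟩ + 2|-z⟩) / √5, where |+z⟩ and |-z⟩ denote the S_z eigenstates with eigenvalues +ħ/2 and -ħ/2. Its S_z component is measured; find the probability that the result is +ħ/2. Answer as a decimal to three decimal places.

The +ħ/2 outcome corresponds to |+z⟩. Its amplitude in |ψ⟩ is 1/√5.
P = |1|² / 5 = 1/5.

0.200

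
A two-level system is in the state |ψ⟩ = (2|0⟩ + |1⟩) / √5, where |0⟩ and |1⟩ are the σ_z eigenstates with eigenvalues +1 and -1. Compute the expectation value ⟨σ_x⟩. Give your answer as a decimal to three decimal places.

0.800

⟨σ_x⟩ = 2 Re(a* b)/(|a|²+|b|²) with a = 2, b = 1.
a* b = 2, so ⟨σ_x⟩ = 4/5.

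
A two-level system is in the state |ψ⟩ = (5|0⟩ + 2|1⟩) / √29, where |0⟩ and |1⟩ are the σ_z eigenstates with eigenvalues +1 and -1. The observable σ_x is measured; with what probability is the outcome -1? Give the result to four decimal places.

0.1552

|-x⟩ = (|0⟩ - |1⟩)/√2, so ⟨-x|ψ⟩ = (3) / (√2·√29).
P = |3|² / 58 = 9/58.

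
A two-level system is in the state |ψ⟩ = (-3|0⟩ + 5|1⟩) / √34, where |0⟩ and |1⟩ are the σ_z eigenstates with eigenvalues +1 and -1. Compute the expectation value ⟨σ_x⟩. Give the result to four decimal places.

-0.8824

⟨σ_x⟩ = 2 Re(a* b)/(|a|²+|b|²) with a = -3, b = 5.
a* b = -15, so ⟨σ_x⟩ = -30/34.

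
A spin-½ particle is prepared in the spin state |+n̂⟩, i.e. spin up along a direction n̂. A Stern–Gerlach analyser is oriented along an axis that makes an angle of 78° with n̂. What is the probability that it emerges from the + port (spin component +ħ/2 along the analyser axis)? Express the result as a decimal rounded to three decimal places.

For spin-½, the probability of finding spin-up along an axis at angle θ to the initial spin direction is cos²(θ/2); spin-down is sin²(θ/2).
θ = 78°, so P = cos²(39°) ≈ 0.604.

0.604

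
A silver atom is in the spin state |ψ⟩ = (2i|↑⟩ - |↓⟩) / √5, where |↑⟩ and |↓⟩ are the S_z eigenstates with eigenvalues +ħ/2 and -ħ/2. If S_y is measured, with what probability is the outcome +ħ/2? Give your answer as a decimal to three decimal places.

|+y⟩ = (|↑⟩ + i|↓⟩)/√2, so ⟨+y|ψ⟩ = (3i) / (√2·√5).
P = |3i|² / 10 = 9/10.

0.900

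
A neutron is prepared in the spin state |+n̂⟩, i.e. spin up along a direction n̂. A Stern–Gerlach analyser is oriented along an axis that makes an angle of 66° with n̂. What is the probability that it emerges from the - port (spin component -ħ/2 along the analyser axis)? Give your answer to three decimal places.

For spin-½, the probability of finding spin-up along an axis at angle θ to the initial spin direction is cos²(θ/2); spin-down is sin²(θ/2).
θ = 66°, so P = sin²(33°) ≈ 0.297.

0.297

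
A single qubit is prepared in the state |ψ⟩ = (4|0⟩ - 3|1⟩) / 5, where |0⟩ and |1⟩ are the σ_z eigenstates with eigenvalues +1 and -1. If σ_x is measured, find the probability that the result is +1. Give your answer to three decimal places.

|+x⟩ = (|0⟩ + |1⟩)/√2, so ⟨+x|ψ⟩ = (1) / (√2·5).
P = |1|² / 50 = 1/50.

0.020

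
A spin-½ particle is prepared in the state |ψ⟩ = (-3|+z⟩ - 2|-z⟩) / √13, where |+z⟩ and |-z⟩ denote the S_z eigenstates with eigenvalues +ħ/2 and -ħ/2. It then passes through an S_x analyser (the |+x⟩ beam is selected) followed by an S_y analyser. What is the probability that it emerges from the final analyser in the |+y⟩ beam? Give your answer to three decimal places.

First analyser (S_x): P(|+x⟩) = |⟨+x|ψ⟩|² = 25/26.
After stage 1 the state is |+x⟩; P(|+y⟩) = |⟨+y|+x⟩|² = 1/2.
Joint probability = 25/26 × 1/2 = 0.481.

0.481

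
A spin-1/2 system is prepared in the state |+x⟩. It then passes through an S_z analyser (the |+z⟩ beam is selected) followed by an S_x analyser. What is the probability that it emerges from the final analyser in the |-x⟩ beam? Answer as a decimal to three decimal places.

First analyser (S_z): from |+x⟩, P(|+z⟩) = 1/2.
After stage 1 the state is |+z⟩; P(|-x⟩) = |⟨-x|+z⟩|² = 1/2.
Joint probability = 1/2 × 1/2 = 0.250.

0.250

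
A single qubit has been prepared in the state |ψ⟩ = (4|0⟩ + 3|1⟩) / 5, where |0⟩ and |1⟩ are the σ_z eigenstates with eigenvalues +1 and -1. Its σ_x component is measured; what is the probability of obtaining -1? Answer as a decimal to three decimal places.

|-x⟩ = (|0⟩ - |1⟩)/√2, so ⟨-x|ψ⟩ = (1) / (√2·5).
P = |1|² / 50 = 1/50.

0.020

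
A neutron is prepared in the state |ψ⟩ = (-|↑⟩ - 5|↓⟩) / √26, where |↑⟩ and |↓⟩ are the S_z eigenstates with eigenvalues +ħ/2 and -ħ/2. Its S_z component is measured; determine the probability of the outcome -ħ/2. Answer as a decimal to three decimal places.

0.962

The -ħ/2 outcome corresponds to |↓⟩. Its amplitude in |ψ⟩ is -5/√26.
P = |-5|² / 26 = 25/26.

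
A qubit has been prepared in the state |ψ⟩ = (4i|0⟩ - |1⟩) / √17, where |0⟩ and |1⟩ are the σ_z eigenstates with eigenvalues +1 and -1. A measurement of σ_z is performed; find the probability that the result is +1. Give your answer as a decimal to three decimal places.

0.941

The +1 outcome corresponds to |0⟩. Its amplitude in |ψ⟩ is 4i/√17.
P = |4i|² / 17 = 16/17.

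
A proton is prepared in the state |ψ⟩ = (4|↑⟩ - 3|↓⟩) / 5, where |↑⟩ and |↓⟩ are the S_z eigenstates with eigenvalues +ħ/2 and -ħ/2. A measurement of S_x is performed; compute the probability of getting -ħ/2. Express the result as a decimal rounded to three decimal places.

|-x⟩ = (|↑⟩ - |↓⟩)/√2, so ⟨-x|ψ⟩ = (7) / (√2·5).
P = |7|² / 50 = 49/50.

0.980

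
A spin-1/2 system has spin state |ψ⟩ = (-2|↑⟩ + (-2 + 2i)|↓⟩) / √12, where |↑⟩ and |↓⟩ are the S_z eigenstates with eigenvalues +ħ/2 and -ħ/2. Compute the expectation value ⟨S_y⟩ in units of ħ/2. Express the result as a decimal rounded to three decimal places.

-0.667

⟨σ_y⟩ = 2 Im(a* b)/(|a|²+|b|²) with a = -2, b = (-2 + 2i).
a* b = (4 - 4i), so ⟨σ_y⟩ = -8/12.
⟨S_y⟩ = (ħ/2)·⟨σ_y⟩.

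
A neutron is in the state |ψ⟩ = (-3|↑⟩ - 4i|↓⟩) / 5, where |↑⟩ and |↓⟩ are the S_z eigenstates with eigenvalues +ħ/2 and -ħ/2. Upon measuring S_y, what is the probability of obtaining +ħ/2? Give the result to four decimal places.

|+y⟩ = (|↑⟩ + i|↓⟩)/√2, so ⟨+y|ψ⟩ = (-7) / (√2·5).
P = |-7|² / 50 = 49/50.

0.9800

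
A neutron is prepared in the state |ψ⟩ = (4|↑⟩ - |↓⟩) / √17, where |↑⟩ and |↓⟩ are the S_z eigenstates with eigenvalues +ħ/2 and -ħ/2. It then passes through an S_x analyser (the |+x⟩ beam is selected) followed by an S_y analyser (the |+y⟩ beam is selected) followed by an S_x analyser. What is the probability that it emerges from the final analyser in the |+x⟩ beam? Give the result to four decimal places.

0.0662

First analyser (S_x): P(|+x⟩) = |⟨+x|ψ⟩|² = 9/34.
After stage 1 the state is |+x⟩; P(|+y⟩) = |⟨+y|+x⟩|² = 1/2.
After stage 2 the state is |+y⟩; P(|+x⟩) = |⟨+x|+y⟩|² = 1/2.
Joint probability = 9/34 × 1/2 × 1/2 = 0.0662.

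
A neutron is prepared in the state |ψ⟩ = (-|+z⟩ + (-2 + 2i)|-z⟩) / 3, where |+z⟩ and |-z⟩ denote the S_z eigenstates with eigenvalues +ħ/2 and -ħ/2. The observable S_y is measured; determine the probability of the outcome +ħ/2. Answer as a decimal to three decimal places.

0.278

|+y⟩ = (|+z⟩ + i|-z⟩)/√2, so ⟨+y|ψ⟩ = (1 + 2i) / (√2·3).
P = |1 + 2i|² / 18 = 5/18.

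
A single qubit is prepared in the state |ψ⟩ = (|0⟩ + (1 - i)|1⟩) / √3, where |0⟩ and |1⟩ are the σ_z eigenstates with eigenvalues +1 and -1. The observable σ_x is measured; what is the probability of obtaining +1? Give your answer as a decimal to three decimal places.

|+x⟩ = (|0⟩ + |1⟩)/√2, so ⟨+x|ψ⟩ = (2 - i) / (√2·√3).
P = |2 - i|² / 6 = 5/6.

0.833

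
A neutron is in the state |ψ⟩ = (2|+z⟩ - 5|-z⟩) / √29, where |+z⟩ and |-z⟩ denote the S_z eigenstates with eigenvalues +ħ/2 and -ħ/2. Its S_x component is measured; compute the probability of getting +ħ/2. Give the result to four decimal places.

|+x⟩ = (|+z⟩ + |-z⟩)/√2, so ⟨+x|ψ⟩ = (-3) / (√2·√29).
P = |-3|² / 58 = 9/58.

0.1552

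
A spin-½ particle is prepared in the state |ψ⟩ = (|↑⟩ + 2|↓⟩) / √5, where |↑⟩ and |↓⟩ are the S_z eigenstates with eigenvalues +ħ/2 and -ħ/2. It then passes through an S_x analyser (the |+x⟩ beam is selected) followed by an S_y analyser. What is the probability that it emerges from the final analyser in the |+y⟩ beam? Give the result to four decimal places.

First analyser (S_x): P(|+x⟩) = |⟨+x|ψ⟩|² = 9/10.
After stage 1 the state is |+x⟩; P(|+y⟩) = |⟨+y|+x⟩|² = 1/2.
Joint probability = 9/10 × 1/2 = 0.4500.

0.4500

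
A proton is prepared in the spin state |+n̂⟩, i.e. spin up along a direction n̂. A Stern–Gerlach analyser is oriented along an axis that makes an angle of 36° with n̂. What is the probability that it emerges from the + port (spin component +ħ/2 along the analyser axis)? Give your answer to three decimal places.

0.905

For spin-½, the probability of finding spin-up along an axis at angle θ to the initial spin direction is cos²(θ/2); spin-down is sin²(θ/2).
θ = 36°, so P = cos²(18°) ≈ 0.905.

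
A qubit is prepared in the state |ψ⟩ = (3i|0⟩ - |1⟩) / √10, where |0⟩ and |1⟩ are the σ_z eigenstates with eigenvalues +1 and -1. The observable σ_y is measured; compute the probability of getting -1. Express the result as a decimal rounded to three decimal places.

0.200

|-y⟩ = (|0⟩ - i|1⟩)/√2, so ⟨-y|ψ⟩ = (2i) / (√2·√10).
P = |2i|² / 20 = 4/20.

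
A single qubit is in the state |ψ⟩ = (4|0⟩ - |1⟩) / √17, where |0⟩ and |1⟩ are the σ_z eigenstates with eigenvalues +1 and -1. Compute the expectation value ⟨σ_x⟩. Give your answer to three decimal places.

⟨σ_x⟩ = 2 Re(a* b)/(|a|²+|b|²) with a = 4, b = -1.
a* b = -4, so ⟨σ_x⟩ = -8/17.

-0.471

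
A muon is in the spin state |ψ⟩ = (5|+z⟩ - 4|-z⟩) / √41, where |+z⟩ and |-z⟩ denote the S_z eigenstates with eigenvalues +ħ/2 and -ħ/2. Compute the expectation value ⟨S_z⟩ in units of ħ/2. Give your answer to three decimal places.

0.220

⟨σ_z⟩ = |a|² - |b|² divided by |a|²+|b|², with a, b the |+z⟩, |-z⟩ amplitudes.
= (25 - 16)/41 = 9/41.
⟨S_z⟩ = (ħ/2)·⟨σ_z⟩.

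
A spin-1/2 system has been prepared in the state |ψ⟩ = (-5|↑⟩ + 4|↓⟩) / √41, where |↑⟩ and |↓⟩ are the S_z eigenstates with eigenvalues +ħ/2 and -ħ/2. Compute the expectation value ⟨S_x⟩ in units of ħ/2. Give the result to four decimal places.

⟨σ_x⟩ = 2 Re(a* b)/(|a|²+|b|²) with a = -5, b = 4.
a* b = -20, so ⟨σ_x⟩ = -40/41.
⟨S_x⟩ = (ħ/2)·⟨σ_x⟩.

-0.9756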